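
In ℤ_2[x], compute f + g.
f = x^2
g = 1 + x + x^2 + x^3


Add coefficients mod 2:
x^0: 0 + 1 = 1 (mod 2)
x^1: 0 + 1 = 1 (mod 2)
x^2: 1 + 1 = 0 (mod 2)
x^3: 0 + 1 = 1 (mod 2)
Result: 1 + x + x^3

f + g = 1 + x + x^3


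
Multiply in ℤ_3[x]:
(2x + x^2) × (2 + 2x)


Expand and collect like terms; reduce coefficients mod 3:
x^0: 0·2 = 0 ≡ 0 (mod 3)
x^1: 0·2 + 2·2 = 4 ≡ 1 (mod 3)
x^2: 2·2 + 1·2 = 6 ≡ 0 (mod 3)
x^3: 1·2 = 2 ≡ 2 (mod 3)
Result: x + 2x^3

f · g = x + 2x^3


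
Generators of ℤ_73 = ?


g generates ℤ_n iff gcd(g,n) = 1
Prime factors of 73: 73
Generators are g ∈ {1,...,72} not divisible by any of these primes.
Generators: {1, 2, 3, 4, 5, 6, 7, 8, 9, 10, 11, 12, 13, 14, 15, 16, 17, 18, 19, 20, 21, 22, 23, 24, 25, 26, 27, 28, 29, 30, 31, 32, 33, 34, 35, 36, 37, 38, 39, 40, 41, 42, 43, 44, 45, 46, 47, 48, 49, 50, 51, 52, 53, 54, 55, 56, 57, 58, 59, 60, 61, 62, 63, 64, 65, 66, 67, 68, 69, 70, 71, 72}
Number of generators = φ(73) = 72

Generators of ℤ_73 = {1, 2, 3, 4, 5, 6, 7, 8, 9, 10, 11, 12, 13, 14, 15, 16, 17, 18, 19, 20, 21, 22, 23, 24, 25, 26, 27, 28, 29, 30, 31, 32, 33, 34, 35, 36, 37, 38, 39, 40, 41, 42, 43, 44, 45, 46, 47, 48, 49, 50, 51, 52, 53, 54, 55, 56, 57, 58, 59, 60, 61, 62, 63, 64, 65, 66, 67, 68, 69, 70, 71, 72}


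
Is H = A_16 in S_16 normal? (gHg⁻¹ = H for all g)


H = A_16 in S_16
A_16 has index 2 in S_16, and every subgroup of index 2 is normal

Yes, normal subgroup


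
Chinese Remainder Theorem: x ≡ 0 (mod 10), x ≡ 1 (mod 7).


m₁ = 10, m₂ = 7, gcd = 1, so CRT applies. M = m₁·m₂ = 70
Let M₁ = M/m₁ = 7, M₂ = M/m₂ = 10
Find y₁ ≡ M₁⁻¹ (mod m₁): 7⁻¹ ≡ 3 (mod 10)
Find y₂ ≡ M₂⁻¹ (mod m₂): 10⁻¹ ≡ 5 (mod 7)
x = a₁·M₁·y₁ + a₂·M₂·y₂ = 0·7·3 + 1·10·5 = 50
Reduce mod 70: x ≡ 50
Check: 50 mod 10 = 0 ✓, 50 mod 7 = 1 ✓

x ≡ 50 (mod 70)


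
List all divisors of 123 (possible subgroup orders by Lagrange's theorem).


Lagrange's theorem: |H| divides |G|
|G| = 123
Divisors of 123: 1, 3, 41, 123

Possible subgroup orders: {1, 3, 41, 123}


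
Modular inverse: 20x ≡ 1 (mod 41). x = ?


Use the extended Euclidean algorithm to write 1 = 20·s + 41·t; then s mod 41 is the inverse.
Euclidean algorithm:
  20 = 0·41 + 20
  41 = 2·20 + 1
  20 = 20·1 + 0
gcd(20,41) = 1
Back-substitution gives: 20·(-2) + 41·(1) = 1
So 20⁻¹ ≡ -2 ≡ 39 (mod 41)
Check: 20 × 39 = 780 ≡ 1 (mod 41) ✓

20⁻¹ ≡ 39 (mod 41)


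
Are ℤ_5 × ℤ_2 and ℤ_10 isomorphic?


Comparing ℤ_5 × ℤ_2 and ℤ_10:
gcd(5,2) = 1, so ℤ_5 × ℤ_2 ≅ ℤ_10 (CRT)

Yes, ℤ_5 × ℤ_2 ≅ ℤ_10


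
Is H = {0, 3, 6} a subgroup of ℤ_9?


Subgroup test for H = {0, 3, 6} in (ℤ_9, +):
(1) 0 ∈ H? Yes
(2) Closure: for all a,b ∈ H, (a+b) mod 9 ∈ H? Yes
(3) Inverses: for all a ∈ H, -a mod 9 ∈ H? Yes

Yes, H is a subgroup of ℤ_9


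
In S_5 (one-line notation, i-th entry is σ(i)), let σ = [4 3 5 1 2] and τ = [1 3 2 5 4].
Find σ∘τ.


σ∘τ: apply τ first, then σ
1 →τ 1 →σ 4
2 →τ 3 →σ 5
3 →τ 2 →σ 3
4 →τ 5 →σ 2
5 →τ 4 →σ 1

σ∘τ = [4 5 3 2 1]


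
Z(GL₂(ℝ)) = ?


Z(G) = {g ∈ G | gx = xg for all x ∈ G}
Only scalar multiples of the identity commute with all invertible matrices

Z(GL₂(ℝ)) = {aI : a ∈ ℝ, a ≠ 0}


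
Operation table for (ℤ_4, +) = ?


Elements: {0, 1, 2, 3}
Operation: addition mod 4
Entry (a, b) = (a + b) mod 4

Cayley table:
  | 0 | 1 | 2 | 3
0 | 0 | 1 | 2 | 3
1 | 1 | 2 | 3 | 0
2 | 2 | 3 | 0 | 1
3 | 3 | 0 | 1 | 2


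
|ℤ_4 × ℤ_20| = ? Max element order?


|ℤ_4 × ℤ_20| = 4 × 20 = 80
Max element order = lcm(4,20) = 20
Cyclic? No (gcd=4)

|ℤ_4×ℤ_20| = 80, max element order = 20


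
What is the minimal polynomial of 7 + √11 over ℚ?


Let α = 7 + √11. Then α - 7 = √11, so (α - 7)² = 11, giving α² - 14α + 38 = 0. Degree 2 and α ∉ ℚ, so this is the minimal polynomial.

Minimal polynomial: x² - 14x + 38


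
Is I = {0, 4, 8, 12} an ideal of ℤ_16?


Check ideal conditions for I = {0, 4, 8, 12} in ℤ_16:
(1) I is an additive subgroup? Yes
(2) For r ∈ ℤ_16 and a ∈ I: r·a ∈ I? Yes

Yes, I is an ideal of ℤ_16


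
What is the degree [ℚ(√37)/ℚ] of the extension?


√37 has minimal polynomial x² - 37 (irreducible over ℚ since 37 is squarefree)

[ℚ(√37)/ℚ] = 2


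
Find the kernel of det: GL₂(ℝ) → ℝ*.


Kernel = preimage of identity
ker(det) = {A | det(A) = 1} = SL₂(ℝ)

ker(det) = SL₂(ℝ)


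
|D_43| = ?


|D_n| = 2n (n rotations and n reflections)
|D_43| = 2×43 = 86

|D_43| = 86


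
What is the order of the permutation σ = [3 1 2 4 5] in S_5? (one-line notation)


Cycle decomposition: (1 3 2)
Cycle lengths: 3
Order = lcm(3) = 3

ord(σ) = 3


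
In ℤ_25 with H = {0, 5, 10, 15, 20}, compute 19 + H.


19 + H = {19 + h (mod 25) : h ∈ H}
19+0=19, 19+5=24, 19+10=4, 19+15=9, 19+20=14
19 + H = {4, 9, 14, 19, 24} = 4 + H

19 + H = {4, 9, 14, 19, 24}


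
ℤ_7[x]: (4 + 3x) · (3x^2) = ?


Expand and collect like terms; reduce coefficients mod 7:
x^0: 4·0 = 0 ≡ 0 (mod 7)
x^1: 4·0 + 3·0 = 0 ≡ 0 (mod 7)
x^2: 4·3 + 3·0 = 12 ≡ 5 (mod 7)
x^3: 3·3 = 9 ≡ 2 (mod 7)
Result: 5x^2 + 2x^3

f · g = 5x^2 + 2x^3


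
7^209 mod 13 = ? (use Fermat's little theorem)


Fermat's little theorem: if p is prime and gcd(a,p)=1, then a^(p-1) ≡ 1 (mod p)
p = 13 is prime, gcd(7,13) = 1
Reduce exponent: 209 mod 12 = 5
So 7^209 ≡ 7^5 (mod 13)
7^5 mod 13 = 11

7^209 ≡ 11 (mod 13)


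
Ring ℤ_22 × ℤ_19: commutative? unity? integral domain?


Direct product ring; commutative with unity (1,1); but (1,0)·(0,1) = (0,0) gives zero divisors, so not an integral domain
Commutative: Yes
Integral domain: No
Has unity: Yes

ℤ_22 × ℤ_19: Commutative=Yes, Unity=Yes


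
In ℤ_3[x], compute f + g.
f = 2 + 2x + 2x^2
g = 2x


Add coefficients mod 3:
x^0: 2 + 0 = 2 (mod 3)
x^1: 2 + 2 = 1 (mod 3)
x^2: 2 + 0 = 2 (mod 3)
Result: 2 + x + 2x^2

f + g = 2 + x + 2x^2


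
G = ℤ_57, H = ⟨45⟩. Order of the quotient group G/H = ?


|⟨45⟩| = n / gcd(45, 57) = 57 / 3 = 19
H is normal (ℤ_57 is abelian).
|G/H| = |G| / |H| = 57 / 19 = 3

|G/H| = 3


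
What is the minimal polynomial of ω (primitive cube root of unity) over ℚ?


ω satisfies x² + x + 1 = 0 (the cyclotomic polynomial Φ₃)

Minimal polynomial: x² + x + 1


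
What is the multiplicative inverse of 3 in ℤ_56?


Use the extended Euclidean algorithm to write 1 = 3·s + 56·t; then s mod 56 is the inverse.
Euclidean algorithm:
  3 = 0·56 + 3
  56 = 18·3 + 2
  3 = 1·2 + 1
  2 = 2·1 + 0
gcd(3,56) = 1
Back-substitution gives: 3·(19) + 56·(-1) = 1
So 3⁻¹ ≡ 19 ≡ 19 (mod 56)
Check: 3 × 19 = 57 ≡ 1 (mod 56) ✓

3⁻¹ ≡ 19 (mod 56)


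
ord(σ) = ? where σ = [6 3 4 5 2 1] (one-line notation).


Cycle decomposition: (1 6) (2 3 4 5)
Cycle lengths: 2, 4
Order = lcm(2, 4) = 4

ord(σ) = 4


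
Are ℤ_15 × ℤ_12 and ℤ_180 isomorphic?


Comparing ℤ_15 × ℤ_12 and ℤ_180:
gcd(15,12) = 3 ≠ 1. Max element order in ℤ_15×ℤ_12 is lcm(15,12) = 60 < 180, so it has no element of order 180

No, ℤ_15 × ℤ_12 ≇ ℤ_180


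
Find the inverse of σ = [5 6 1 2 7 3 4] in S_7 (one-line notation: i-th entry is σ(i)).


To find σ⁻¹, swap domain and range:
σ(1) = 5 → σ⁻¹(5) = 1
σ(2) = 6 → σ⁻¹(6) = 2
σ(3) = 1 → σ⁻¹(1) = 3
σ(4) = 2 → σ⁻¹(2) = 4
σ(5) = 7 → σ⁻¹(7) = 5
σ(6) = 3 → σ⁻¹(3) = 6
σ(7) = 4 → σ⁻¹(4) = 7

σ⁻¹ = [3 4 6 7 1 2 5]


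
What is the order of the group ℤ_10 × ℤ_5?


|A × B| = |A| · |B|
|ℤ_10 × ℤ_5| = 10 × 5 = 50

|ℤ_10 × ℤ_5| = 50


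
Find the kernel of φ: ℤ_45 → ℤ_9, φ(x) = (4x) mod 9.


Kernel = preimage of identity
ker(φ) = {x ∈ ℤ_45 : 4x ≡ 0 (mod 9)}. Since 9 | 45, φ is well-defined. The kernel is the cyclic subgroup ⟨9⟩ of ℤ_45 (order 5), i.e. {0, 9, 18, 27, 36}

ker(φ) = {0, 9, 18, 27, 36}


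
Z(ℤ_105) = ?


Z(G) = {g ∈ G | gx = xg for all x ∈ G}
ℤ_105 is abelian, so Z(G) = G

Z(ℤ_105) = ℤ_105


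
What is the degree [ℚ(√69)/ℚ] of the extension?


√69 has minimal polynomial x² - 69 (irreducible over ℚ since 69 is squarefree)

[ℚ(√69)/ℚ] = 2


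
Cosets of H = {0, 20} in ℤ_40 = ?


H = {0, 20}, |H| = 2
Number of cosets = |G|/|H| = 40/2 = 20
0 + H = {0, 20}
1 + H = {1, 21}
2 + H = {2, 22}
3 + H = {3, 23}
4 + H = {4, 24}
5 + H = {5, 25}
6 + H = {6, 26}
7 + H = {7, 27}
8 + H = {8, 28}
9 + H = {9, 29}
10 + H = {10, 30}
11 + H = {11, 31}
12 + H = {12, 32}
13 + H = {13, 33}
14 + H = {14, 34}
15 + H = {15, 35}
16 + H = {16, 36}
17 + H = {17, 37}
18 + H = {18, 38}
19 + H = {19, 39}

Cosets: 0+H={0,20}; 1+H={1,21}; 2+H={2,22}; 3+H={3,23}; 4+H={4,24}; 5+H={5,25}; 6+H={6,26}; 7+H={7,27}; 8+H={8,28}; 9+H={9,29}; 10+H={10,30}; 11+H={11,31}; 12+H={12,32}; 13+H={13,33}; 14+H={14,34}; 15+H={15,35}; 16+H={16,36}; 17+H={17,37}; 18+H={18,38}; 19+H={19,39}


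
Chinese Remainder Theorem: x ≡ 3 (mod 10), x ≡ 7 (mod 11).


m₁ = 10, m₂ = 11, gcd = 1, so CRT applies. M = m₁·m₂ = 110
Let M₁ = M/m₁ = 11, M₂ = M/m₂ = 10
Find y₁ ≡ M₁⁻¹ (mod m₁): 11⁻¹ ≡ 1 (mod 10)
Find y₂ ≡ M₂⁻¹ (mod m₂): 10⁻¹ ≡ 10 (mod 11)
x = a₁·M₁·y₁ + a₂·M₂·y₂ = 3·11·1 + 7·10·10 = 733
Reduce mod 110: x ≡ 73
Check: 73 mod 10 = 3 ✓, 73 mod 11 = 7 ✓

x ≡ 73 (mod 110)


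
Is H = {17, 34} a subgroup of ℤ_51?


Subgroup test for H = {17, 34} in (ℤ_51, +):
(1) 0 ∈ H? No
(2) Closure: for all a,b ∈ H, (a+b) mod 51 ∈ H? No  [counterexample: 17 + 34 = 0 ∉ H]
(3) Inverses: for all a ∈ H, -a mod 51 ∈ H? Yes

No, H is not a subgroup of ℤ_51


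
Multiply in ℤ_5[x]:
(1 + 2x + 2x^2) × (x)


Expand and collect like terms; reduce coefficients mod 5:
x^0: 1·0 = 0 ≡ 0 (mod 5)
x^1: 1·1 + 2·0 = 1 ≡ 1 (mod 5)
x^2: 2·1 + 2·0 = 2 ≡ 2 (mod 5)
x^3: 2·1 = 2 ≡ 2 (mod 5)
Result: x + 2x^2 + 2x^3

f · g = x + 2x^2 + 2x^3


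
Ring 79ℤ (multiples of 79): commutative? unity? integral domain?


79ℤ is a commutative ring under +,× but has no multiplicative identity (1 ∉ 79ℤ); it has no zero divisors, but without unity it is not an integral domain
Commutative: Yes
Integral domain: No
Has unity: No

79ℤ (multiples of 79): Commutative=Yes, Unity=No


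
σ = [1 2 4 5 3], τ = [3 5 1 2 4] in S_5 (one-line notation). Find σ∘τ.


σ∘τ: apply τ first, then σ
1 →τ 3 →σ 4
2 →τ 5 →σ 3
3 →τ 1 →σ 1
4 →τ 2 →σ 2
5 →τ 4 →σ 5

σ∘τ = [4 3 1 2 5]


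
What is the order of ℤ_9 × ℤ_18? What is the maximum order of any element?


|ℤ_9 × ℤ_18| = 9 × 18 = 162
Max element order = lcm(9,18) = 18
Cyclic? No (gcd=9)

|ℤ_9×ℤ_18| = 162, max element order = 18


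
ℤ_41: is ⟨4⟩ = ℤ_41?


g generates ℤ_n iff gcd(g, n) = 1
gcd(4, 41) = 1
Since gcd = 1, 4 is a generator.

Yes, 4 generates ℤ_41


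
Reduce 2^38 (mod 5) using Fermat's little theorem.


Fermat's little theorem: if p is prime and gcd(a,p)=1, then a^(p-1) ≡ 1 (mod p)
p = 5 is prime, gcd(2,5) = 1
Reduce exponent: 38 mod 4 = 2
So 2^38 ≡ 2^2 (mod 5)
2^2 mod 5 = 4

2^38 ≡ 4 (mod 5)


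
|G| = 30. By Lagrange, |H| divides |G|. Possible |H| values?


Lagrange's theorem: |H| divides |G|
|G| = 30
Divisors of 30: 1, 2, 3, 5, 6, 10, 15, 30

Possible subgroup orders: {1, 2, 3, 5, 6, 10, 15, 30}


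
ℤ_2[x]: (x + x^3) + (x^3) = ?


Add coefficients mod 2:
x^0: 0 + 0 = 0 (mod 2)
x^1: 1 + 0 = 1 (mod 2)
x^2: 0 + 0 = 0 (mod 2)
x^3: 1 + 1 = 0 (mod 2)
Result: x

f + g = x


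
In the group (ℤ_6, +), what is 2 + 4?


Operation: addition mod 6
2 + 4 = (a + b) mod 6 with a = 2, b = 4

2 + 4 = 0


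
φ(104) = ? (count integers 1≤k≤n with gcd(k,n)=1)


Factor n: 104 = 2^3 × 13
φ(n) = n · ∏(1 - 1/p) over distinct primes p | n
φ(104) = 104 · (1 - 1/2) · (1 - 1/13) = 48

φ(104) = 48


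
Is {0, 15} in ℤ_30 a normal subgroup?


H = {0, 15} in ℤ_30
ℤ_30 is abelian; every subgroup of an abelian group is normal

Yes, normal subgroup


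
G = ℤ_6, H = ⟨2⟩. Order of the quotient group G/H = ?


|⟨2⟩| = n / gcd(2, 6) = 6 / 2 = 3
H is normal (ℤ_6 is abelian).
|G/H| = |G| / |H| = 6 / 3 = 2

|G/H| = 2


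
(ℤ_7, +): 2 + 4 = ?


Operation: addition mod 7
2 + 4 = (a + b) mod 7 with a = 2, b = 4

2 + 4 = 6


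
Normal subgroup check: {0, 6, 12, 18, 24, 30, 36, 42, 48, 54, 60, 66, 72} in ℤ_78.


H = {0, 6, 12, 18, 24, 30, 36, 42, 48, 54, 60, 66, 72} in ℤ_78
ℤ_78 is abelian; every subgroup of an abelian group is normal

Yes, normal subgroup


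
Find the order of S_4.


|S_n| = n! (number of permutations of n symbols)
|S_4| = 4! = 24

|S_4| = 24


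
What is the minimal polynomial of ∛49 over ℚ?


∛49 satisfies x³ - 49 = 0, irreducible over ℚ (no rational root; 49 is not a perfect cube)

Minimal polynomial: x³ - 49


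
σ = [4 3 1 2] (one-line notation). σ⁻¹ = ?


To find σ⁻¹, swap domain and range:
σ(1) = 4 → σ⁻¹(4) = 1
σ(2) = 3 → σ⁻¹(3) = 2
σ(3) = 1 → σ⁻¹(1) = 3
σ(4) = 2 → σ⁻¹(2) = 4

σ⁻¹ = [3 4 2 1]


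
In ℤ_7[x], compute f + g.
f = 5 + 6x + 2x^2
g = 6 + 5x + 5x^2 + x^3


Add coefficients mod 7:
x^0: 5 + 6 = 4 (mod 7)
x^1: 6 + 5 = 4 (mod 7)
x^2: 2 + 5 = 0 (mod 7)
x^3: 0 + 1 = 1 (mod 7)
Result: 4 + 4x + x^3

f + g = 4 + 4x + x^3


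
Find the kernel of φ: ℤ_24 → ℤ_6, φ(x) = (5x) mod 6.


Kernel = preimage of identity
ker(φ) = {x ∈ ℤ_24 : 5x ≡ 0 (mod 6)}. Since 6 | 24, φ is well-defined. The kernel is the cyclic subgroup ⟨6⟩ of ℤ_24 (order 4), i.e. {0, 6, 12, 18}

ker(φ) = {0, 6, 12, 18}


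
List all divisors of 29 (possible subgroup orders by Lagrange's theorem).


Lagrange's theorem: |H| divides |G|
|G| = 29
Divisors of 29: 1, 29

Possible subgroup orders: {1, 29}


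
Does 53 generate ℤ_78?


g generates ℤ_n iff gcd(g, n) = 1
gcd(53, 78) = 1
Since gcd = 1, 53 is a generator.

Yes, 53 generates ℤ_78


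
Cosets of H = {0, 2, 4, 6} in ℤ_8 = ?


H = {0, 2, 4, 6}, |H| = 4
Number of cosets = |G|/|H| = 8/4 = 2
0 + H = {0, 2, 4, 6}
1 + H = {1, 3, 5, 7}

Cosets: 0+H={0,2,4,6}; 1+H={1,3,5,7}


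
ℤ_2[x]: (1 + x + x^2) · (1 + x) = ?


Expand and collect like terms; reduce coefficients mod 2:
x^0: 1·1 = 1 ≡ 1 (mod 2)
x^1: 1·1 + 1·1 = 2 ≡ 0 (mod 2)
x^2: 1·1 + 1·1 = 2 ≡ 0 (mod 2)
x^3: 1·1 = 1 ≡ 1 (mod 2)
Result: 1 + x^3

f · g = 1 + x^3


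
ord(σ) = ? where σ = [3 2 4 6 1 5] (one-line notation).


Cycle decomposition: (1 3 4 6 5)
Cycle lengths: 5
Order = lcm(5) = 5

ord(σ) = 5


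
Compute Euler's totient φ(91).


Factor n: 91 = 7 × 13
φ(n) = n · ∏(1 - 1/p) over distinct primes p | n
φ(91) = 91 · (1 - 1/7) · (1 - 1/13) = 72

φ(91) = 72


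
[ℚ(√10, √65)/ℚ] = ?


[ℚ(√10,√65):ℚ] = [ℚ(√10,√65):ℚ(√10)]·[ℚ(√10):ℚ] = 2·2 = 4

[ℚ(√10, √65)/ℚ] = 4


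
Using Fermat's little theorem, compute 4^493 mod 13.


Fermat's little theorem: if p is prime and gcd(a,p)=1, then a^(p-1) ≡ 1 (mod p)
p = 13 is prime, gcd(4,13) = 1
Reduce exponent: 493 mod 12 = 1
So 4^493 ≡ 4^1 (mod 13)
4^1 mod 13 = 4

4^493 ≡ 4 (mod 13)


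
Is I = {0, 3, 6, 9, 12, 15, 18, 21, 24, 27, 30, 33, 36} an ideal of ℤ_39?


Check ideal conditions for I = {0, 3, 6, 9, 12, 15, 18, 21, 24, 27, 30, 33, 36} in ℤ_39:
(1) I is an additive subgroup? Yes
(2) For r ∈ ℤ_39 and a ∈ I: r·a ∈ I? Yes

Yes, I is an ideal of ℤ_39


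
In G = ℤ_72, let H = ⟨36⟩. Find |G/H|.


|⟨36⟩| = n / gcd(36, 72) = 72 / 36 = 2
H is normal (ℤ_72 is abelian).
|G/H| = |G| / |H| = 72 / 2 = 36

|G/H| = 36


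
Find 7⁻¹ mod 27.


Use the extended Euclidean algorithm to write 1 = 7·s + 27·t; then s mod 27 is the inverse.
Euclidean algorithm:
  7 = 0·27 + 7
  27 = 3·7 + 6
  7 = 1·6 + 1
  6 = 6·1 + 0
gcd(7,27) = 1
Back-substitution gives: 7·(4) + 27·(-1) = 1
So 7⁻¹ ≡ 4 ≡ 4 (mod 27)
Check: 7 × 4 = 28 ≡ 1 (mod 27) ✓

7⁻¹ ≡ 4 (mod 27)


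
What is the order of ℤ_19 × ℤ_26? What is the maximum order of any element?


|ℤ_19 × ℤ_26| = 19 × 26 = 494
Max element order = lcm(19,26) = 494
Cyclic? Yes (gcd=1)

|ℤ_19×ℤ_26| = 494, max element order = 494


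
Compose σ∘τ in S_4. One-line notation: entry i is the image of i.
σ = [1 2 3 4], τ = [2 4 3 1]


σ∘τ: apply τ first, then σ
1 →τ 2 →σ 2
2 →τ 4 →σ 4
3 →τ 3 →σ 3
4 →τ 1 →σ 1

σ∘τ = [2 4 3 1]


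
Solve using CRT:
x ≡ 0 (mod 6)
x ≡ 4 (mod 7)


m₁ = 6, m₂ = 7, gcd = 1, so CRT applies. M = m₁·m₂ = 42
Let M₁ = M/m₁ = 7, M₂ = M/m₂ = 6
Find y₁ ≡ M₁⁻¹ (mod m₁): 7⁻¹ ≡ 1 (mod 6)
Find y₂ ≡ M₂⁻¹ (mod m₂): 6⁻¹ ≡ 6 (mod 7)
x = a₁·M₁·y₁ + a₂·M₂·y₂ = 0·7·1 + 4·6·6 = 144
Reduce mod 42: x ≡ 18
Check: 18 mod 6 = 0 ✓, 18 mod 7 = 4 ✓

x ≡ 18 (mod 42)


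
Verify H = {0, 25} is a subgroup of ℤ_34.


Subgroup test for H = {0, 25} in (ℤ_34, +):
(1) 0 ∈ H? Yes
(2) Closure: for all a,b ∈ H, (a+b) mod 34 ∈ H? No  [counterexample: 25 + 25 = 16 ∉ H]
(3) Inverses: for all a ∈ H, -a mod 34 ∈ H? No

No, H is not a subgroup of ℤ_34


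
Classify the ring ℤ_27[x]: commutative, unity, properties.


ℤ_27 has zero divisors (3·9 ≡ 0), and these lift to constant zero divisors in ℤ_27[x]; so not an integral domain
Commutative: Yes
Integral domain: No
Has unity: Yes

ℤ_27[x]: Commutative=Yes, Unity=Yes


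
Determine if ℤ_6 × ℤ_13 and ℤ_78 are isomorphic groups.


Comparing ℤ_6 × ℤ_13 and ℤ_78:
gcd(6,13) = 1, so ℤ_6 × ℤ_13 ≅ ℤ_78 (CRT)

Yes, ℤ_6 × ℤ_13 ≅ ℤ_78


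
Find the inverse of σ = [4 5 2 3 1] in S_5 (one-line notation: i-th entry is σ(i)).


To find σ⁻¹, swap domain and range:
σ(1) = 4 → σ⁻¹(4) = 1
σ(2) = 5 → σ⁻¹(5) = 2
σ(3) = 2 → σ⁻¹(2) = 3
σ(4) = 3 → σ⁻¹(3) = 4
σ(5) = 1 → σ⁻¹(1) = 5

σ⁻¹ = [5 3 4 1 2]


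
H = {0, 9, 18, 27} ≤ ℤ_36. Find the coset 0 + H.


0 + H = {0 + h (mod 36) : h ∈ H}
0+0=0, 0+9=9, 0+18=18, 0+27=27

0 + H = {0, 9, 18, 27}


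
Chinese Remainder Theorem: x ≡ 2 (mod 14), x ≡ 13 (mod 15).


m₁ = 14, m₂ = 15, gcd = 1, so CRT applies. M = m₁·m₂ = 210
Let M₁ = M/m₁ = 15, M₂ = M/m₂ = 14
Find y₁ ≡ M₁⁻¹ (mod m₁): 15⁻¹ ≡ 1 (mod 14)
Find y₂ ≡ M₂⁻¹ (mod m₂): 14⁻¹ ≡ 14 (mod 15)
x = a₁·M₁·y₁ + a₂·M₂·y₂ = 2·15·1 + 13·14·14 = 2578
Reduce mod 210: x ≡ 58
Check: 58 mod 14 = 2 ✓, 58 mod 15 = 13 ✓

x ≡ 58 (mod 210)


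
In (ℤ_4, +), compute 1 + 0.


Operation: addition mod 4
1 + 0 = (a + b) mod 4 with a = 1, b = 0

1 + 0 = 1


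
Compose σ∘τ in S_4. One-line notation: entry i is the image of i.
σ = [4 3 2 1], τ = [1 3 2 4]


σ∘τ: apply τ first, then σ
1 →τ 1 →σ 4
2 →τ 3 →σ 2
3 →τ 2 →σ 3
4 →τ 4 →σ 1

σ∘τ = [4 2 3 1]


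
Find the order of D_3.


|D_n| = 2n (n rotations and n reflections)
|D_3| = 2×3 = 6

|D_3| = 6


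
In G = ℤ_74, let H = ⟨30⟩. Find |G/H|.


|⟨30⟩| = n / gcd(30, 74) = 74 / 2 = 37
H is normal (ℤ_74 is abelian).
|G/H| = |G| / |H| = 74 / 37 = 2

|G/H| = 2


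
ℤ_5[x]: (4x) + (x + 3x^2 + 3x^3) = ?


Add coefficients mod 5:
x^0: 0 + 0 = 0 (mod 5)
x^1: 4 + 1 = 0 (mod 5)
x^2: 0 + 3 = 3 (mod 5)
x^3: 0 + 3 = 3 (mod 5)
Result: 3x^2 + 3x^3

f + g = 3x^2 + 3x^3


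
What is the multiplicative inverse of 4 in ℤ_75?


Use the extended Euclidean algorithm to write 1 = 4·s + 75·t; then s mod 75 is the inverse.
Euclidean algorithm:
  4 = 0·75 + 4
  75 = 18·4 + 3
  4 = 1·3 + 1
  3 = 3·1 + 0
gcd(4,75) = 1
Back-substitution gives: 4·(19) + 75·(-1) = 1
So 4⁻¹ ≡ 19 ≡ 19 (mod 75)
Check: 4 × 19 = 76 ≡ 1 (mod 75) ✓

4⁻¹ ≡ 19 (mod 75)


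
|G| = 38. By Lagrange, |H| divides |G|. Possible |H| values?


Lagrange's theorem: |H| divides |G|
|G| = 38
Divisors of 38: 1, 2, 19, 38

Possible subgroup orders: {1, 2, 19, 38}


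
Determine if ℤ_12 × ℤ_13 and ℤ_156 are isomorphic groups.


Comparing ℤ_12 × ℤ_13 and ℤ_156:
gcd(12,13) = 1, so ℤ_12 × ℤ_13 ≅ ℤ_156 (CRT)

Yes, ℤ_12 × ℤ_13 ≅ ℤ_156


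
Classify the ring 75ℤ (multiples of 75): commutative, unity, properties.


75ℤ is a commutative ring under +,× but has no multiplicative identity (1 ∉ 75ℤ); it has no zero divisors, but without unity it is not an integral domain
Commutative: Yes
Integral domain: No
Has unity: No

75ℤ (multiples of 75): Commutative=Yes, Unity=No


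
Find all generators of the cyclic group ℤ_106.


g generates ℤ_n iff gcd(g,n) = 1
Prime factors of 106: 2, 53
Generators are g ∈ {1,...,105} not divisible by any of these primes.
Generators: {1, 3, 5, 7, 9, 11, 13, 15, 17, 19, 21, 23, 25, 27, 29, 31, 33, 35, 37, 39, 41, 43, 45, 47, 49, 51, 55, 57, 59, 61, 63, 65, 67, 69, 71, 73, 75, 77, 79, 81, 83, 85, 87, 89, 91, 93, 95, 97, 99, 101, 103, 105}
Number of generators = φ(106) = 52

Generators of ℤ_106 = {1, 3, 5, 7, 9, 11, 13, 15, 17, 19, 21, 23, 25, 27, 29, 31, 33, 35, 37, 39, 41, 43, 45, 47, 49, 51, 55, 57, 59, 61, 63, 65, 67, 69, 71, 73, 75, 77, 79, 81, 83, 85, 87, 89, 91, 93, 95, 97, 99, 101, 103, 105}


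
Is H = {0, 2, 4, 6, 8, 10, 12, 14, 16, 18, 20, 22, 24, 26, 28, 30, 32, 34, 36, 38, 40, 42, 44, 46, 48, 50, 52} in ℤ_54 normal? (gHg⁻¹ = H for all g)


H = {0, 2, 4, 6, 8, 10, 12, 14, 16, 18, 20, 22, 24, 26, 28, 30, 32, 34, 36, 38, 40, 42, 44, 46, 48, 50, 52} in ℤ_54
ℤ_54 is abelian; every subgroup of an abelian group is normal

Yes, normal subgroup


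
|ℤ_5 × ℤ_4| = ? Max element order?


|ℤ_5 × ℤ_4| = 5 × 4 = 20
Max element order = lcm(5,4) = 20
Cyclic? Yes (gcd=1)

|ℤ_5×ℤ_4| = 20, max element order = 20


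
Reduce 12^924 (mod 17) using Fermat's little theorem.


Fermat's little theorem: if p is prime and gcd(a,p)=1, then a^(p-1) ≡ 1 (mod p)
p = 17 is prime, gcd(12,17) = 1
Reduce exponent: 924 mod 16 = 12
So 12^924 ≡ 12^12 (mod 17)
12^12 mod 17 = 4

12^924 ≡ 4 (mod 17)


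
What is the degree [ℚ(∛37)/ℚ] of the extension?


∛37 has minimal polynomial x³ - 37 (irreducible over ℚ since 37 is not a perfect cube)

[ℚ(∛37)/ℚ] = 3


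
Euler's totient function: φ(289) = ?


Factor n: 289 = 17^2
φ(n) = n · ∏(1 - 1/p) over distinct primes p | n
φ(289) = 289 · (1 - 1/17) = 272

φ(289) = 272


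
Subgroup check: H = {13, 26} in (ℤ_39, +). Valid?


Subgroup test for H = {13, 26} in (ℤ_39, +):
(1) 0 ∈ H? No
(2) Closure: for all a,b ∈ H, (a+b) mod 39 ∈ H? No  [counterexample: 13 + 26 = 0 ∉ H]
(3) Inverses: for all a ∈ H, -a mod 39 ∈ H? Yes

No, H is not a subgroup of ℤ_39


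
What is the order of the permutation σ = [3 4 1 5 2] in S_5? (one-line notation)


Cycle decomposition: (1 3) (2 4 5)
Cycle lengths: 2, 3
Order = lcm(2, 3) = 6

ord(σ) = 6


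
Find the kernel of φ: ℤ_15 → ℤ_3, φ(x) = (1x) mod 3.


Kernel = preimage of identity
ker(φ) = {x ∈ ℤ_15 : 1x ≡ 0 (mod 3)}. Since 3 | 15, φ is well-defined. The kernel is the cyclic subgroup ⟨3⟩ of ℤ_15 (order 5), i.e. {0, 3, 6, 9, 12}

ker(φ) = {0, 3, 6, 9, 12}


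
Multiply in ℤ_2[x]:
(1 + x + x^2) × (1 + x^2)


Expand and collect like terms; reduce coefficients mod 2:
x^0: 1·1 = 1 ≡ 1 (mod 2)
x^1: 1·0 + 1·1 = 1 ≡ 1 (mod 2)
x^2: 1·1 + 1·0 + 1·1 = 2 ≡ 0 (mod 2)
x^3: 1·1 + 1·0 = 1 ≡ 1 (mod 2)
x^4: 1·1 = 1 ≡ 1 (mod 2)
Result: 1 + x + x^3 + x^4

f · g = 1 + x + x^3 + x^4


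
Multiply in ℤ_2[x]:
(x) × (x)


Expand and collect like terms; reduce coefficients mod 2:
x^0: 0·0 = 0 ≡ 0 (mod 2)
x^1: 0·1 + 1·0 = 0 ≡ 0 (mod 2)
x^2: 1·1 = 1 ≡ 1 (mod 2)
Result: x^2

f · g = x^2


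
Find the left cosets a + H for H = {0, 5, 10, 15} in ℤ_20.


H = {0, 5, 10, 15}, |H| = 4
Number of cosets = |G|/|H| = 20/4 = 5
0 + H = {0, 5, 10, 15}
1 + H = {1, 6, 11, 16}
2 + H = {2, 7, 12, 17}
3 + H = {3, 8, 13, 18}
4 + H = {4, 9, 14, 19}

Cosets: 0+H={0,5,10,15}; 1+H={1,6,11,16}; 2+H={2,7,12,17}; 3+H={3,8,13,18}; 4+H={4,9,14,19}


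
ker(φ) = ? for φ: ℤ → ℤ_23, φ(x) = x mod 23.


Kernel = preimage of identity
ker(φ) = {x ∈ ℤ : x ≡ 0 (mod 23)} = 23ℤ = {0, ±23, ±46, ...}

ker(φ) = 23ℤ


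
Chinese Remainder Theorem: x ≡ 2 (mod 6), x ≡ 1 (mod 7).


m₁ = 6, m₂ = 7, gcd = 1, so CRT applies. M = m₁·m₂ = 42
Let M₁ = M/m₁ = 7, M₂ = M/m₂ = 6
Find y₁ ≡ M₁⁻¹ (mod m₁): 7⁻¹ ≡ 1 (mod 6)
Find y₂ ≡ M₂⁻¹ (mod m₂): 6⁻¹ ≡ 6 (mod 7)
x = a₁·M₁·y₁ + a₂·M₂·y₂ = 2·7·1 + 1·6·6 = 50
Reduce mod 42: x ≡ 8
Check: 8 mod 6 = 2 ✓, 8 mod 7 = 1 ✓

x ≡ 8 (mod 42)


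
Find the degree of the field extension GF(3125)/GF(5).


GF(3125) = GF(5^5), so the extension degree is 5

[GF(3125)/GF(5)] = 5


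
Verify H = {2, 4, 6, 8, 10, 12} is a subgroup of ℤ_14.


Subgroup test for H = {2, 4, 6, 8, 10, 12} in (ℤ_14, +):
(1) 0 ∈ H? No
(2) Closure: for all a,b ∈ H, (a+b) mod 14 ∈ H? No  [counterexample: 2 + 12 = 0 ∉ H]
(3) Inverses: for all a ∈ H, -a mod 14 ∈ H? Yes

No, H is not a subgroup of ℤ_14


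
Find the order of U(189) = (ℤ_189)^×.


U(n) is the group of units mod n; |U(n)| = φ(n)
|U(189)| = φ(189) = 108

|U(189) = (ℤ_189)^×| = 108


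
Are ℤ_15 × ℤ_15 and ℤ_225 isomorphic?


Comparing ℤ_15 × ℤ_15 and ℤ_225:
gcd(15,15) = 15 ≠ 1. Max element order in ℤ_15×ℤ_15 is lcm(15,15) = 15 < 225, so it has no element of order 225

No, ℤ_15 × ℤ_15 ≇ ℤ_225


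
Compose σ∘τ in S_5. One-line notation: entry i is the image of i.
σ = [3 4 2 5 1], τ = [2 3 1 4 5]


σ∘τ: apply τ first, then σ
1 →τ 2 →σ 4
2 →τ 3 →σ 2
3 →τ 1 →σ 3
4 →τ 4 →σ 5
5 →τ 5 →σ 1

σ∘τ = [4 2 3 5 1]


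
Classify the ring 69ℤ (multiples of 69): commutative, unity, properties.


69ℤ is a commutative ring under +,× but has no multiplicative identity (1 ∉ 69ℤ); it has no zero divisors, but without unity it is not an integral domain
Commutative: Yes
Integral domain: No
Has unity: No

69ℤ (multiples of 69): Commutative=Yes, Unity=No


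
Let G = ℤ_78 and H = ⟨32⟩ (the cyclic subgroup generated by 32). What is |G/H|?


|⟨32⟩| = n / gcd(32, 78) = 78 / 2 = 39
H is normal (ℤ_78 is abelian).
|G/H| = |G| / |H| = 78 / 39 = 2

|G/H| = 2


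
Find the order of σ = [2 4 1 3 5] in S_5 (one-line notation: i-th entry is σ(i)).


Cycle decomposition: (1 2 4 3)
Cycle lengths: 4
Order = lcm(4) = 4

ord(σ) = 4


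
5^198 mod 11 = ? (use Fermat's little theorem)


Fermat's little theorem: if p is prime and gcd(a,p)=1, then a^(p-1) ≡ 1 (mod p)
p = 11 is prime, gcd(5,11) = 1
Reduce exponent: 198 mod 10 = 8
So 5^198 ≡ 5^8 (mod 11)
5^8 mod 11 = 4

5^198 ≡ 4 (mod 11)


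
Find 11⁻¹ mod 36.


Use the extended Euclidean algorithm to write 1 = 11·s + 36·t; then s mod 36 is the inverse.
Euclidean algorithm:
  11 = 0·36 + 11
  36 = 3·11 + 3
  11 = 3·3 + 2
  3 = 1·2 + 1
  2 = 2·1 + 0
gcd(11,36) = 1
Back-substitution gives: 11·(-13) + 36·(4) = 1
So 11⁻¹ ≡ -13 ≡ 23 (mod 36)
Check: 11 × 23 = 253 ≡ 1 (mod 36) ✓

11⁻¹ ≡ 23 (mod 36)


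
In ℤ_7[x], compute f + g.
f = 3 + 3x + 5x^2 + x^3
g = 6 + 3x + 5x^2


Add coefficients mod 7:
x^0: 3 + 6 = 2 (mod 7)
x^1: 3 + 3 = 6 (mod 7)
x^2: 5 + 5 = 3 (mod 7)
x^3: 1 + 0 = 1 (mod 7)
Result: 2 + 6x + 3x^2 + x^3

f + g = 2 + 6x + 3x^2 + x^3


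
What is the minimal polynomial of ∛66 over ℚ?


∛66 satisfies x³ - 66 = 0, irreducible over ℚ (no rational root; 66 is not a perfect cube)

Minimal polynomial: x³ - 66


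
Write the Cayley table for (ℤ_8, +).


Elements: {0, 1, 2, 3, 4, 5, 6, 7}
Operation: addition mod 8
Entry (a, b) = (a + b) mod 8

Cayley table:
  | 0 | 1 | 2 | 3 | 4 | 5 | 6 | 7
0 | 0 | 1 | 2 | 3 | 4 | 5 | 6 | 7
1 | 1 | 2 | 3 | 4 | 5 | 6 | 7 | 0
2 | 2 | 3 | 4 | 5 | 6 | 7 | 0 | 1
3 | 3 | 4 | 5 | 6 | 7 | 0 | 1 | 2
4 | 4 | 5 | 6 | 7 | 0 | 1 | 2 | 3
5 | 5 | 6 | 7 | 0 | 1 | 2 | 3 | 4
6 | 6 | 7 | 0 | 1 | 2 | 3 | 4 | 5
7 | 7 | 0 | 1 | 2 | 3 | 4 | 5 | 6


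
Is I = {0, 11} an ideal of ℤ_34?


Check ideal conditions for I = {0, 11} in ℤ_34:
(1) I is an additive subgroup? No
(2) For r ∈ ℤ_34 and a ∈ I: r·a ∈ I? No  [counterexample: r=2, a=11, r·a mod 34 = 22 ∉ I]

No, I is not an ideal of ℤ_34


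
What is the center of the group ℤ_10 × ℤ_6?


Z(G) = {g ∈ G | gx = xg for all x ∈ G}
Direct product of abelian groups is abelian, so Z(G) = G

Z(ℤ_10 × ℤ_6) = ℤ_10 × ℤ_6


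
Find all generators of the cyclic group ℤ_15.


g generates ℤ_n iff gcd(g,n) = 1
Checking each g ∈ {1,...,14}:
gcd(1,15) = 1
gcd(2,15) = 1
gcd(3,15) = 3
gcd(4,15) = 1
gcd(5,15) = 5
gcd(6,15) = 3
gcd(7,15) = 1
gcd(8,15) = 1
gcd(9,15) = 3
gcd(10,15) = 5
gcd(11,15) = 1
gcd(12,15) = 3
gcd(13,15) = 1
gcd(14,15) = 1
Generators: {1, 2, 4, 7, 8, 11, 13, 14}
Number of generators = φ(15) = 8

Generators of ℤ_15 = {1, 2, 4, 7, 8, 11, 13, 14}


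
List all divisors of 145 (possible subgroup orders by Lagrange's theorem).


Lagrange's theorem: |H| divides |G|
|G| = 145
Divisors of 145: 1, 5, 29, 145

Possible subgroup orders: {1, 5, 29, 145}


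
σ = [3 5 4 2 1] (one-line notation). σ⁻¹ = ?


To find σ⁻¹, swap domain and range:
σ(1) = 3 → σ⁻¹(3) = 1
σ(2) = 5 → σ⁻¹(5) = 2
σ(3) = 4 → σ⁻¹(4) = 3
σ(4) = 2 → σ⁻¹(2) = 4
σ(5) = 1 → σ⁻¹(1) = 5

σ⁻¹ = [5 4 1 3 2]


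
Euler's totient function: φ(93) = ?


Factor n: 93 = 3 × 31
φ(n) = n · ∏(1 - 1/p) over distinct primes p | n
φ(93) = 93 · (1 - 1/3) · (1 - 1/31) = 60

φ(93) = 60


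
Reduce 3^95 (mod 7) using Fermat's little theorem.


Fermat's little theorem: if p is prime and gcd(a,p)=1, then a^(p-1) ≡ 1 (mod p)
p = 7 is prime, gcd(3,7) = 1
Reduce exponent: 95 mod 6 = 5
So 3^95 ≡ 3^5 (mod 7)
3^5 mod 7 = 5

3^95 ≡ 5 (mod 7)


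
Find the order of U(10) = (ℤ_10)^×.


U(n) is the group of units mod n; |U(n)| = φ(n)
|U(10)| = φ(10) = 4

|U(10) = (ℤ_10)^×| = 4


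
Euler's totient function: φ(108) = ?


Factor n: 108 = 2^2 × 3^3
φ(n) = n · ∏(1 - 1/p) over distinct primes p | n
φ(108) = 108 · (1 - 1/2) · (1 - 1/3) = 36

φ(108) = 36


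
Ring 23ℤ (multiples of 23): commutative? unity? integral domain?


23ℤ is a commutative ring under +,× but has no multiplicative identity (1 ∉ 23ℤ); it has no zero divisors, but without unity it is not an integral domain
Commutative: Yes
Integral domain: No
Has unity: No

23ℤ (multiples of 23): Commutative=Yes, Unity=No


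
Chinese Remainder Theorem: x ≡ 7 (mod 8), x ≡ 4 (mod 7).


m₁ = 8, m₂ = 7, gcd = 1, so CRT applies. M = m₁·m₂ = 56
Let M₁ = M/m₁ = 7, M₂ = M/m₂ = 8
Find y₁ ≡ M₁⁻¹ (mod m₁): 7⁻¹ ≡ 7 (mod 8)
Find y₂ ≡ M₂⁻¹ (mod m₂): 8⁻¹ ≡ 1 (mod 7)
x = a₁·M₁·y₁ + a₂·M₂·y₂ = 7·7·7 + 4·8·1 = 375
Reduce mod 56: x ≡ 39
Check: 39 mod 8 = 7 ✓, 39 mod 7 = 4 ✓

x ≡ 39 (mod 56)


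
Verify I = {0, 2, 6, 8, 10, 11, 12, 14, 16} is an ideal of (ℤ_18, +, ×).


Check ideal conditions for I = {0, 2, 6, 8, 10, 11, 12, 14, 16} in ℤ_18:
(1) I is an additive subgroup? No
(2) For r ∈ ℤ_18 and a ∈ I: r·a ∈ I? No  [counterexample: r=2, a=2, r·a mod 18 = 4 ∉ I]

No, I is not an ideal of ℤ_18


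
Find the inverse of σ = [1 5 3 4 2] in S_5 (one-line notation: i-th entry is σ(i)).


To find σ⁻¹, swap domain and range:
σ(1) = 1 → σ⁻¹(1) = 1
σ(2) = 5 → σ⁻¹(5) = 2
σ(3) = 3 → σ⁻¹(3) = 3
σ(4) = 4 → σ⁻¹(4) = 4
σ(5) = 2 → σ⁻¹(2) = 5

σ⁻¹ = [1 5 3 4 2]


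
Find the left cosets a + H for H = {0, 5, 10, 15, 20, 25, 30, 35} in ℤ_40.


H = {0, 5, 10, 15, 20, 25, 30, 35}, |H| = 8
Number of cosets = |G|/|H| = 40/8 = 5
0 + H = {0, 5, 10, 15, 20, 25, 30, 35}
1 + H = {1, 6, 11, 16, 21, 26, 31, 36}
2 + H = {2, 7, 12, 17, 22, 27, 32, 37}
3 + H = {3, 8, 13, 18, 23, 28, 33, 38}
4 + H = {4, 9, 14, 19, 24, 29, 34, 39}

Cosets: 0+H={0,5,10,15,20,25,30,35}; 1+H={1,6,11,16,21,26,31,36}; 2+H={2,7,12,17,22,27,32,37}; 3+H={3,8,13,18,23,28,33,38}; 4+H={4,9,14,19,24,29,34,39}


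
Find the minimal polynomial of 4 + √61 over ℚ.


Let α = 4 + √61. Then α - 4 = √61, so (α - 4)² = 61, giving α² - 8α - 45 = 0. Degree 2 and α ∉ ℚ, so this is the minimal polynomial.

Minimal polynomial: x² - 8x - 45


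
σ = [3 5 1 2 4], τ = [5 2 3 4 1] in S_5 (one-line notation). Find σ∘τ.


σ∘τ: apply τ first, then σ
1 →τ 5 →σ 4
2 →τ 2 →σ 5
3 →τ 3 →σ 1
4 →τ 4 →σ 2
5 →τ 1 →σ 3

σ∘τ = [4 5 1 2 3]


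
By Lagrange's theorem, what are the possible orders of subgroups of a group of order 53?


Lagrange's theorem: |H| divides |G|
|G| = 53
Divisors of 53: 1, 53

Possible subgroup orders: {1, 53}


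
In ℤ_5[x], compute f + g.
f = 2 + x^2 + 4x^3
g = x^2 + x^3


Add coefficients mod 5:
x^0: 2 + 0 = 2 (mod 5)
x^1: 0 + 0 = 0 (mod 5)
x^2: 1 + 1 = 2 (mod 5)
x^3: 4 + 1 = 0 (mod 5)
Result: 2 + 2x^2

f + g = 2 + 2x^2


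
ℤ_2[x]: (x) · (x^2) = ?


Expand and collect like terms; reduce coefficients mod 2:
x^0: 0·0 = 0 ≡ 0 (mod 2)
x^1: 0·0 + 1·0 = 0 ≡ 0 (mod 2)
x^2: 0·1 + 1·0 = 0 ≡ 0 (mod 2)
x^3: 1·1 = 1 ≡ 1 (mod 2)
Result: x^3

f · g = x^3


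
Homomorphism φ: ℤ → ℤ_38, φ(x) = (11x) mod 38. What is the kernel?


Kernel = preimage of identity
ker(φ) = {x ∈ ℤ : 11x ≡ 0 (mod 38)}. gcd(11,38) = 1, so 11x ≡ 0 (mod 38) ⟺ x ≡ 0 (mod 38/1 = 38). Hence ker(φ) = 38ℤ

ker(φ) = 38ℤ


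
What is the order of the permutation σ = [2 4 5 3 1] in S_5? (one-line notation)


Cycle decomposition: (1 2 4 3 5)
Cycle lengths: 5
Order = lcm(5) = 5

ord(σ) = 5


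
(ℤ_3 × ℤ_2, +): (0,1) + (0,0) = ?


Operation: componentwise addition mod (3, 2)
(0,1) + (0,0) = ((a₁+b₁) mod 3, (a₂+b₂) mod 2) with a = (0,1), b = (0,0)

(0,1) + (0,0) = (0,1)


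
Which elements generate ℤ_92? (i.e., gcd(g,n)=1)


g generates ℤ_n iff gcd(g,n) = 1
Prime factors of 92: 2, 23
Generators are g ∈ {1,...,91} not divisible by any of these primes.
Generators: {1, 3, 5, 7, 9, 11, 13, 15, 17, 19, 21, 25, 27, 29, 31, 33, 35, 37, 39, 41, 43, 45, 47, 49, 51, 53, 55, 57, 59, 61, 63, 65, 67, 71, 73, 75, 77, 79, 81, 83, 85, 87, 89, 91}
Number of generators = φ(92) = 44

Generators of ℤ_92 = {1, 3, 5, 7, 9, 11, 13, 15, 17, 19, 21, 25, 27, 29, 31, 33, 35, 37, 39, 41, 43, 45, 47, 49, 51, 53, 55, 57, 59, 61, 63, 65, 67, 71, 73, 75, 77, 79, 81, 83, 85, 87, 89, 91}


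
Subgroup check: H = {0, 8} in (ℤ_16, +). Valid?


Subgroup test for H = {0, 8} in (ℤ_16, +):
(1) 0 ∈ H? Yes
(2) Closure: for all a,b ∈ H, (a+b) mod 16 ∈ H? Yes
(3) Inverses: for all a ∈ H, -a mod 16 ∈ H? Yes

Yes, H is a subgroup of ℤ_16


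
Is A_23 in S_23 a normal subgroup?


H = A_23 in S_23
A_23 has index 2 in S_23, and every subgroup of index 2 is normal

Yes, normal subgroup


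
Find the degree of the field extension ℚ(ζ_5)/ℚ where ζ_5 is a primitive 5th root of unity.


[ℚ(ζ_n):ℚ] = deg Φ_n(x) = φ(n). Here φ(5) = 4

[ℚ(ζ_5)/ℚ where ζ_5 is a primitive 5th root of unity] = 4


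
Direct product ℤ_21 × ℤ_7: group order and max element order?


|ℤ_21 × ℤ_7| = 21 × 7 = 147
Max element order = lcm(21,7) = 21
Cyclic? No (gcd=7)

|ℤ_21×ℤ_7| = 147, max element order = 21


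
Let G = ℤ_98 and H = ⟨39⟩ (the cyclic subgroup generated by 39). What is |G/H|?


|⟨39⟩| = n / gcd(39, 98) = 98 / 1 = 98
H is normal (ℤ_98 is abelian).
|G/H| = |G| / |H| = 98 / 98 = 1

|G/H| = 1


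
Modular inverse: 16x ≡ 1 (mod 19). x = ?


Use the extended Euclidean algorithm to write 1 = 16·s + 19·t; then s mod 19 is the inverse.
Euclidean algorithm:
  16 = 0·19 + 16
  19 = 1·16 + 3
  16 = 5·3 + 1
  3 = 3·1 + 0
gcd(16,19) = 1
Back-substitution gives: 16·(6) + 19·(-5) = 1
So 16⁻¹ ≡ 6 ≡ 6 (mod 19)
Check: 16 × 6 = 96 ≡ 1 (mod 19) ✓

16⁻¹ ≡ 6 (mod 19)


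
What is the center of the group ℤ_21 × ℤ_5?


Z(G) = {g ∈ G | gx = xg for all x ∈ G}
Direct product of abelian groups is abelian, so Z(G) = G

Z(ℤ_21 × ℤ_5) = ℤ_21 × ℤ_5


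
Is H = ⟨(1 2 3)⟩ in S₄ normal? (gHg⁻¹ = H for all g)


H = ⟨(1 2 3)⟩ in S₄
(1 4)(1 2 3)(1 4)⁻¹ = (4 2 3) ∉ ⟨(1 2 3)⟩

No, not a normal subgroup


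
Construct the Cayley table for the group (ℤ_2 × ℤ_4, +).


Elements: {(0,0), (0,1), (0,2), (0,3), (1,0), (1,1), (1,2), (1,3)}
Operation: componentwise addition mod (2, 4)
Entry (a, b) = ((a₁+b₁) mod 2, (a₂+b₂) mod 4)

Cayley table:
      | (0,0) | (0,1) | (0,2) | (0,3) | (1,0) | (1,1) | (1,2) | (1,3)
(0,0) | (0,0) | (0,1) | (0,2) | (0,3) | (1,0) | (1,1) | (1,2) | (1,3)
(0,1) | (0,1) | (0,2) | (0,3) | (0,0) | (1,1) | (1,2) | (1,3) | (1,0)
(0,2) | (0,2) | (0,3) | (0,0) | (0,1) | (1,2) | (1,3) | (1,0) | (1,1)
(0,3) | (0,3) | (0,0) | (0,1) | (0,2) | (1,3) | (1,0) | (1,1) | (1,2)
(1,0) | (1,0) | (1,1) | (1,2) | (1,3) | (0,0) | (0,1) | (0,2) | (0,3)
(1,1) | (1,1) | (1,2) | (1,3) | (1,0) | (0,1) | (0,2) | (0,3) | (0,0)
(1,2) | (1,2) | (1,3) | (1,0) | (1,1) | (0,2) | (0,3) | (0,0) | (0,1)
(1,3) | (1,3) | (1,0) | (1,1) | (1,2) | (0,3) | (0,0) | (0,1) | (0,2)


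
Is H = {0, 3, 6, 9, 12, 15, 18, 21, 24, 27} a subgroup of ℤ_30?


Subgroup test for H = {0, 3, 6, 9, 12, 15, 18, 21, 24, 27} in (ℤ_30, +):
(1) 0 ∈ H? Yes
(2) Closure: for all a,b ∈ H, (a+b) mod 30 ∈ H? Yes
(3) Inverses: for all a ∈ H, -a mod 30 ∈ H? Yes

Yes, H is a subgroup of ℤ_30


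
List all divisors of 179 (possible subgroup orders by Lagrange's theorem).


Lagrange's theorem: |H| divides |G|
|G| = 179
Divisors of 179: 1, 179

Possible subgroup orders: {1, 179}


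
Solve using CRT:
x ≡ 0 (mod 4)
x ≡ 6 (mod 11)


m₁ = 4, m₂ = 11, gcd = 1, so CRT applies. M = m₁·m₂ = 44
Let M₁ = M/m₁ = 11, M₂ = M/m₂ = 4
Find y₁ ≡ M₁⁻¹ (mod m₁): 11⁻¹ ≡ 3 (mod 4)
Find y₂ ≡ M₂⁻¹ (mod m₂): 4⁻¹ ≡ 3 (mod 11)
x = a₁·M₁·y₁ + a₂·M₂·y₂ = 0·11·3 + 6·4·3 = 72
Reduce mod 44: x ≡ 28
Check: 28 mod 4 = 0 ✓, 28 mod 11 = 6 ✓

x ≡ 28 (mod 44)


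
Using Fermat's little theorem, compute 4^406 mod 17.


Fermat's little theorem: if p is prime and gcd(a,p)=1, then a^(p-1) ≡ 1 (mod p)
p = 17 is prime, gcd(4,17) = 1
Reduce exponent: 406 mod 16 = 6
So 4^406 ≡ 4^6 (mod 17)
4^6 mod 17 = 16

4^406 ≡ 16 (mod 17)


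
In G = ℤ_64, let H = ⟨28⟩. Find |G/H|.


|⟨28⟩| = n / gcd(28, 64) = 64 / 4 = 16
H is normal (ℤ_64 is abelian).
|G/H| = |G| / |H| = 64 / 16 = 4

|G/H| = 4


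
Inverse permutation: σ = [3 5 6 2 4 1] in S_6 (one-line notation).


To find σ⁻¹, swap domain and range:
σ(1) = 3 → σ⁻¹(3) = 1
σ(2) = 5 → σ⁻¹(5) = 2
σ(3) = 6 → σ⁻¹(6) = 3
σ(4) = 2 → σ⁻¹(2) = 4
σ(5) = 4 → σ⁻¹(4) = 5
σ(6) = 1 → σ⁻¹(1) = 6

σ⁻¹ = [6 4 1 5 2 3]


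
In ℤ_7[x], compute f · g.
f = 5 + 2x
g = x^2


Expand and collect like terms; reduce coefficients mod 7:
x^0: 5·0 = 0 ≡ 0 (mod 7)
x^1: 5·0 + 2·0 = 0 ≡ 0 (mod 7)
x^2: 5·1 + 2·0 = 5 ≡ 5 (mod 7)
x^3: 2·1 = 2 ≡ 2 (mod 7)
Result: 5x^2 + 2x^3

f · g = 5x^2 + 2x^3
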